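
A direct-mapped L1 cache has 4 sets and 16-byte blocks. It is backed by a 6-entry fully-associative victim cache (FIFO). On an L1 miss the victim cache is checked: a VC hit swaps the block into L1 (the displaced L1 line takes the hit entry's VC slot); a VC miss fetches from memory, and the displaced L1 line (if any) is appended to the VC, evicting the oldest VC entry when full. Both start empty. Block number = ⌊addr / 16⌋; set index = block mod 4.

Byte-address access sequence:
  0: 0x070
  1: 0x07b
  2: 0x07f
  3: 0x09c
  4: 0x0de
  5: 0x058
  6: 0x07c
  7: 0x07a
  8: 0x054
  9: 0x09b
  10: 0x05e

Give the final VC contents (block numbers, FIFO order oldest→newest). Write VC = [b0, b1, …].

VC = [9, 13]

0: 0x70 (blk 7, set 3) → MISS  vc=[]
1: 0x7b (blk 7, set 3) → L1-HIT  vc=[]
2: 0x7f (blk 7, set 3) → L1-HIT  vc=[]
3: 0x9c (blk 9, set 1) → MISS  vc=[]
4: 0xde (blk 13, set 1) → MISS  vc=[9]
5: 0x58 (blk 5, set 1) → MISS  vc=[9, 13]
6: 0x7c (blk 7, set 3) → L1-HIT  vc=[9, 13]
7: 0x7a (blk 7, set 3) → L1-HIT  vc=[9, 13]
8: 0x54 (blk 5, set 1) → L1-HIT  vc=[9, 13]
9: 0x9b (blk 9, set 1) → VC-HIT  vc=[5, 13]
10: 0x5e (blk 5, set 1) → VC-HIT  vc=[9, 13]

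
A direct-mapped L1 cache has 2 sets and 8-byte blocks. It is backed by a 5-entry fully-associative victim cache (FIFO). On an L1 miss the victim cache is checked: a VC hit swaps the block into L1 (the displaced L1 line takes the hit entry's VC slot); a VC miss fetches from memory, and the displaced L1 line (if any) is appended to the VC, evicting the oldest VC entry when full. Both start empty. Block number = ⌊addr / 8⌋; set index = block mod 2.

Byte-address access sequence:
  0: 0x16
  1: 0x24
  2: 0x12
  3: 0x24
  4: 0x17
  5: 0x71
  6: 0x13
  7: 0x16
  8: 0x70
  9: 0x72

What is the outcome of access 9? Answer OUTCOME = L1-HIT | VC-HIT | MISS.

  [0] addr=0x16 blk=2 s=0: MISS | VC []
  [1] addr=0x24 blk=4 s=0: MISS | VC [2]
  [2] addr=0x12 blk=2 s=0: VC-HIT | VC [4]
  [3] addr=0x24 blk=4 s=0: VC-HIT | VC [2]
  [4] addr=0x17 blk=2 s=0: VC-HIT | VC [4]
  [5] addr=0x71 blk=14 s=0: MISS | VC [4, 2]
  [6] addr=0x13 blk=2 s=0: VC-HIT | VC [4, 14]
  [7] addr=0x16 blk=2 s=0: L1-HIT | VC [4, 14]
  [8] addr=0x70 blk=14 s=0: VC-HIT | VC [4, 2]
  [9] addr=0x72 blk=14 s=0: L1-HIT | VC [4, 2]

OUTCOME = L1-HIT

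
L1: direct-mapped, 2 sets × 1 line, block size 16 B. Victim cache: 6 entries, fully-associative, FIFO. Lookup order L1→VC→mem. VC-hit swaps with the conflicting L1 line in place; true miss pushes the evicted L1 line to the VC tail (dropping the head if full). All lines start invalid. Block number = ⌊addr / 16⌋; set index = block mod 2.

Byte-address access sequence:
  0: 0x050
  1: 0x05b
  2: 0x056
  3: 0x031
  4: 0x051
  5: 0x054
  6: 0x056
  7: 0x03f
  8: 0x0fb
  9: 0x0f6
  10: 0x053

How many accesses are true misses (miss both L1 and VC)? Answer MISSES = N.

0: 0x50 (blk 5, set 1) → MISS  vc=[]
1: 0x5b (blk 5, set 1) → L1-HIT  vc=[]
2: 0x56 (blk 5, set 1) → L1-HIT  vc=[]
3: 0x31 (blk 3, set 1) → MISS  vc=[5]
4: 0x51 (blk 5, set 1) → VC-HIT  vc=[3]
5: 0x54 (blk 5, set 1) → L1-HIT  vc=[3]
6: 0x56 (blk 5, set 1) → L1-HIT  vc=[3]
7: 0x3f (blk 3, set 1) → VC-HIT  vc=[5]
8: 0xfb (blk 15, set 1) → MISS  vc=[5, 3]
9: 0xf6 (blk 15, set 1) → L1-HIT  vc=[5, 3]
10: 0x53 (blk 5, set 1) → VC-HIT  vc=[15, 3]

MISSES = 3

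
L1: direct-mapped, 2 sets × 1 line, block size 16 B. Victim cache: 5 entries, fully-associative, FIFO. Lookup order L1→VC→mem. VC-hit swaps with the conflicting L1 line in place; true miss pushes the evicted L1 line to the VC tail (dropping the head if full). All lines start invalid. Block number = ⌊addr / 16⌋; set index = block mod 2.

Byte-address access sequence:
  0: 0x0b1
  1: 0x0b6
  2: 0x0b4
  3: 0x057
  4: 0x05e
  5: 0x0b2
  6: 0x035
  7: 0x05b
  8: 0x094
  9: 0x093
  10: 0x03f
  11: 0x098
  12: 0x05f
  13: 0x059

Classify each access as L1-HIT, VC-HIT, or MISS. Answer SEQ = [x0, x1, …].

SEQ = [MISS, L1-HIT, L1-HIT, MISS, L1-HIT, VC-HIT, MISS, VC-HIT, MISS, L1-HIT, VC-HIT, VC-HIT, VC-HIT, L1-HIT]

#0 0xb1→b11/s1 MISS; vc=[]
#1 0xb6→b11/s1 L1-HIT; vc=[]
#2 0xb4→b11/s1 L1-HIT; vc=[]
#3 0x57→b5/s1 MISS; vc=[11]
#4 0x5e→b5/s1 L1-HIT; vc=[11]
#5 0xb2→b11/s1 VC-HIT; vc=[5]
#6 0x35→b3/s1 MISS; vc=[5,11]
#7 0x5b→b5/s1 VC-HIT; vc=[3,11]
#8 0x94→b9/s1 MISS; vc=[3,11,5]
#9 0x93→b9/s1 L1-HIT; vc=[3,11,5]
#10 0x3f→b3/s1 VC-HIT; vc=[9,11,5]
#11 0x98→b9/s1 VC-HIT; vc=[3,11,5]
#12 0x5f→b5/s1 VC-HIT; vc=[3,11,9]
#13 0x59→b5/s1 L1-HIT; vc=[3,11,9]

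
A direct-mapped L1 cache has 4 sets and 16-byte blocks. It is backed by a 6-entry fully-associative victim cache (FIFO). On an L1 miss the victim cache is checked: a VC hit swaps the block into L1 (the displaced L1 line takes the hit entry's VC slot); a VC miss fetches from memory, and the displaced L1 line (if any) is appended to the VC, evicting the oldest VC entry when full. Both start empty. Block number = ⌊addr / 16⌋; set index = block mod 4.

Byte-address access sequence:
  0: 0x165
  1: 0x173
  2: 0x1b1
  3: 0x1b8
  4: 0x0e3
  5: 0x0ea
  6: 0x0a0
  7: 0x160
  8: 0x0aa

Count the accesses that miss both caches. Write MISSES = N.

MISSES = 5

  [0] addr=0x165 blk=22 s=2: MISS | VC []
  [1] addr=0x173 blk=23 s=3: MISS | VC []
  [2] addr=0x1b1 blk=27 s=3: MISS | VC [23]
  [3] addr=0x1b8 blk=27 s=3: L1-HIT | VC [23]
  [4] addr=0xe3 blk=14 s=2: MISS | VC [23, 22]
  [5] addr=0xea blk=14 s=2: L1-HIT | VC [23, 22]
  [6] addr=0xa0 blk=10 s=2: MISS | VC [23, 22, 14]
  [7] addr=0x160 blk=22 s=2: VC-HIT | VC [23, 10, 14]
  [8] addr=0xaa blk=10 s=2: VC-HIT | VC [23, 22, 14]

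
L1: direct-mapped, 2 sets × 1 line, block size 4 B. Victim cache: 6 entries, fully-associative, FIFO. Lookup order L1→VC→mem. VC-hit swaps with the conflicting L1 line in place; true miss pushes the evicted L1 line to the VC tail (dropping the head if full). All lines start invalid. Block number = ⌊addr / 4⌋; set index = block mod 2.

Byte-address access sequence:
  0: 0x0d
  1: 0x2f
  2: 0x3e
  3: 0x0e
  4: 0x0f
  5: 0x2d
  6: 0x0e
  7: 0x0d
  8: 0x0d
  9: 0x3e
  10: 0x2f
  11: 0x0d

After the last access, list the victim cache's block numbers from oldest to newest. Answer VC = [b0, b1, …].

VC = [11, 15]

  [0] addr=0xd blk=3 s=1: MISS | VC []
  [1] addr=0x2f blk=11 s=1: MISS | VC [3]
  [2] addr=0x3e blk=15 s=1: MISS | VC [3, 11]
  [3] addr=0xe blk=3 s=1: VC-HIT | VC [15, 11]
  [4] addr=0xf blk=3 s=1: L1-HIT | VC [15, 11]
  [5] addr=0x2d blk=11 s=1: VC-HIT | VC [15, 3]
  [6] addr=0xe blk=3 s=1: VC-HIT | VC [15, 11]
  [7] addr=0xd blk=3 s=1: L1-HIT | VC [15, 11]
  [8] addr=0xd blk=3 s=1: L1-HIT | VC [15, 11]
  [9] addr=0x3e blk=15 s=1: VC-HIT | VC [3, 11]
  [10] addr=0x2f blk=11 s=1: VC-HIT | VC [3, 15]
  [11] addr=0xd blk=3 s=1: VC-HIT | VC [11, 15]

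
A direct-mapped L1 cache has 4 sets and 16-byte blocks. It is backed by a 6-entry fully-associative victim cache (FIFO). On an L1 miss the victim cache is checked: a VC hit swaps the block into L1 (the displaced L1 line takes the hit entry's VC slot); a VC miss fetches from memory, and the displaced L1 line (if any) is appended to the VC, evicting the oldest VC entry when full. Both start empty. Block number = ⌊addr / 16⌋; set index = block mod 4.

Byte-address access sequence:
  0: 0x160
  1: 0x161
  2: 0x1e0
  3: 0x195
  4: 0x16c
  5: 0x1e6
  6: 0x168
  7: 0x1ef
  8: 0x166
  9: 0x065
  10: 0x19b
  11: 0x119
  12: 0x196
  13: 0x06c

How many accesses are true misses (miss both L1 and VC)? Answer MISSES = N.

MISSES = 5

#0 0x160→b22/s2 MISS; vc=[]
#1 0x161→b22/s2 L1-HIT; vc=[]
#2 0x1e0→b30/s2 MISS; vc=[22]
#3 0x195→b25/s1 MISS; vc=[22]
#4 0x16c→b22/s2 VC-HIT; vc=[30]
#5 0x1e6→b30/s2 VC-HIT; vc=[22]
#6 0x168→b22/s2 VC-HIT; vc=[30]
#7 0x1ef→b30/s2 VC-HIT; vc=[22]
#8 0x166→b22/s2 VC-HIT; vc=[30]
#9 0x65→b6/s2 MISS; vc=[30,22]
#10 0x19b→b25/s1 L1-HIT; vc=[30,22]
#11 0x119→b17/s1 MISS; vc=[30,22,25]
#12 0x196→b25/s1 VC-HIT; vc=[30,22,17]
#13 0x6c→b6/s2 L1-HIT; vc=[30,22,17]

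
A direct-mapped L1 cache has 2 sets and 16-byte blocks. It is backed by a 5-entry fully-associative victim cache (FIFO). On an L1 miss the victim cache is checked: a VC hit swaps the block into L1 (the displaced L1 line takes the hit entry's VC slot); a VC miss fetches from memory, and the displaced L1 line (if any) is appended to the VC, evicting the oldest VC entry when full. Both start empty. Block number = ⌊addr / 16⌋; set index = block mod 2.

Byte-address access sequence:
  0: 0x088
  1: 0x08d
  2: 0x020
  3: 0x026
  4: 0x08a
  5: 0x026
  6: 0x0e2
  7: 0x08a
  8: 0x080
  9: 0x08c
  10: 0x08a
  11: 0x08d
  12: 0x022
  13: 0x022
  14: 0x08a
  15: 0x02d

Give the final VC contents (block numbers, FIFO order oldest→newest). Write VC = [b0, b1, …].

VC = [14, 8]

  [0] addr=0x88 blk=8 s=0: MISS | VC []
  [1] addr=0x8d blk=8 s=0: L1-HIT | VC []
  [2] addr=0x20 blk=2 s=0: MISS | VC [8]
  [3] addr=0x26 blk=2 s=0: L1-HIT | VC [8]
  [4] addr=0x8a blk=8 s=0: VC-HIT | VC [2]
  [5] addr=0x26 blk=2 s=0: VC-HIT | VC [8]
  [6] addr=0xe2 blk=14 s=0: MISS | VC [8, 2]
  [7] addr=0x8a blk=8 s=0: VC-HIT | VC [14, 2]
  [8] addr=0x80 blk=8 s=0: L1-HIT | VC [14, 2]
  [9] addr=0x8c blk=8 s=0: L1-HIT | VC [14, 2]
  [10] addr=0x8a blk=8 s=0: L1-HIT | VC [14, 2]
  [11] addr=0x8d blk=8 s=0: L1-HIT | VC [14, 2]
  [12] addr=0x22 blk=2 s=0: VC-HIT | VC [14, 8]
  [13] addr=0x22 blk=2 s=0: L1-HIT | VC [14, 8]
  [14] addr=0x8a blk=8 s=0: VC-HIT | VC [14, 2]
  [15] addr=0x2d blk=2 s=0: VC-HIT | VC [14, 8]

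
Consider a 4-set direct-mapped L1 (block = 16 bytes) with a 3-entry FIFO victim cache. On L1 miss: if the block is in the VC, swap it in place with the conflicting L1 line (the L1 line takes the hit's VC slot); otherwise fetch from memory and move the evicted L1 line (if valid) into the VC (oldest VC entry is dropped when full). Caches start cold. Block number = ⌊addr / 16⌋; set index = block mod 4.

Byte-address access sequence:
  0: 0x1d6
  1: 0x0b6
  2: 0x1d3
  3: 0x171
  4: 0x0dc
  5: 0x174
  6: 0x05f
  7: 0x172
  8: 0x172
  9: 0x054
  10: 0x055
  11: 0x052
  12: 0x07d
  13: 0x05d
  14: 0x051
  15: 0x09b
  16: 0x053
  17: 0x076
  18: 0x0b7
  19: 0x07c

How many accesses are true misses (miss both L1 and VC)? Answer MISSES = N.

#0 0x1d6→b29/s1 MISS; vc=[]
#1 0xb6→b11/s3 MISS; vc=[]
#2 0x1d3→b29/s1 L1-HIT; vc=[]
#3 0x171→b23/s3 MISS; vc=[11]
#4 0xdc→b13/s1 MISS; vc=[11,29]
#5 0x174→b23/s3 L1-HIT; vc=[11,29]
#6 0x5f→b5/s1 MISS; vc=[11,29,13]
#7 0x172→b23/s3 L1-HIT; vc=[11,29,13]
#8 0x172→b23/s3 L1-HIT; vc=[11,29,13]
#9 0x54→b5/s1 L1-HIT; vc=[11,29,13]
#10 0x55→b5/s1 L1-HIT; vc=[11,29,13]
#11 0x52→b5/s1 L1-HIT; vc=[11,29,13]
#12 0x7d→b7/s3 MISS; vc=[29,13,23]
#13 0x5d→b5/s1 L1-HIT; vc=[29,13,23]
#14 0x51→b5/s1 L1-HIT; vc=[29,13,23]
#15 0x9b→b9/s1 MISS; vc=[13,23,5]
#16 0x53→b5/s1 VC-HIT; vc=[13,23,9]
#17 0x76→b7/s3 L1-HIT; vc=[13,23,9]
#18 0xb7→b11/s3 MISS; vc=[23,9,7]
#19 0x7c→b7/s3 VC-HIT; vc=[23,9,11]

MISSES = 8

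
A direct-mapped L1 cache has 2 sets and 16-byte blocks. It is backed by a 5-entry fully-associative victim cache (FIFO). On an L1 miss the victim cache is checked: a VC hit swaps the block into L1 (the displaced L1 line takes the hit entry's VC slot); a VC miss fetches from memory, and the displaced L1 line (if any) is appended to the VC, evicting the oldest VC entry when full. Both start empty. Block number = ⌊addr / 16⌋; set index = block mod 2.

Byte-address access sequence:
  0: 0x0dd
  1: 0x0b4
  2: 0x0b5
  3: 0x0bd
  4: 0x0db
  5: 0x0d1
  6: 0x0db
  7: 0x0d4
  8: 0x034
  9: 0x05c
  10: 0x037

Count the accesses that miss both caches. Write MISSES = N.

  [0] addr=0xdd blk=13 s=1: MISS | VC []
  [1] addr=0xb4 blk=11 s=1: MISS | VC [13]
  [2] addr=0xb5 blk=11 s=1: L1-HIT | VC [13]
  [3] addr=0xbd blk=11 s=1: L1-HIT | VC [13]
  [4] addr=0xdb blk=13 s=1: VC-HIT | VC [11]
  [5] addr=0xd1 blk=13 s=1: L1-HIT | VC [11]
  [6] addr=0xdb blk=13 s=1: L1-HIT | VC [11]
  [7] addr=0xd4 blk=13 s=1: L1-HIT | VC [11]
  [8] addr=0x34 blk=3 s=1: MISS | VC [11, 13]
  [9] addr=0x5c blk=5 s=1: MISS | VC [11, 13, 3]
  [10] addr=0x37 blk=3 s=1: VC-HIT | VC [11, 13, 5]

MISSES = 4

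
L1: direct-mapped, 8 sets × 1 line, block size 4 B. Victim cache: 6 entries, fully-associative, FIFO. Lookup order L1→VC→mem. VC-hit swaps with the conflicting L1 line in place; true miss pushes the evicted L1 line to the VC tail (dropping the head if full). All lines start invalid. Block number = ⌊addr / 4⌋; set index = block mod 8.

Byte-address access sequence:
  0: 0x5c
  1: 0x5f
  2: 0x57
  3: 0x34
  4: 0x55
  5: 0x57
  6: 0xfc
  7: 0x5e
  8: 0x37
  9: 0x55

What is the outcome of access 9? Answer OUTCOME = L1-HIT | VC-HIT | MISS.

OUTCOME = VC-HIT

0: 0x5c (blk 23, set 7) → MISS  vc=[]
1: 0x5f (blk 23, set 7) → L1-HIT  vc=[]
2: 0x57 (blk 21, set 5) → MISS  vc=[]
3: 0x34 (blk 13, set 5) → MISS  vc=[21]
4: 0x55 (blk 21, set 5) → VC-HIT  vc=[13]
5: 0x57 (blk 21, set 5) → L1-HIT  vc=[13]
6: 0xfc (blk 63, set 7) → MISS  vc=[13, 23]
7: 0x5e (blk 23, set 7) → VC-HIT  vc=[13, 63]
8: 0x37 (blk 13, set 5) → VC-HIT  vc=[21, 63]
9: 0x55 (blk 21, set 5) → VC-HIT  vc=[13, 63]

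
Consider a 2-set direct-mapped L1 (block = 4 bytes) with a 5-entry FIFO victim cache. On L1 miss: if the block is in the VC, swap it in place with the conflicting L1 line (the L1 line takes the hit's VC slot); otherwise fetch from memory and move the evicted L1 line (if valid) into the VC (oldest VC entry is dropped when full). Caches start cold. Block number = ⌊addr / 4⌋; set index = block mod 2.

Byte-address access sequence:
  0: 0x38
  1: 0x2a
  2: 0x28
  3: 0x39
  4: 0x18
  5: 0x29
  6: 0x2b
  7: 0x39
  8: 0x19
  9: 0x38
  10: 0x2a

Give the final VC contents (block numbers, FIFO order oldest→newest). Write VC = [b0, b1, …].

VC = [6, 14]

  [0] addr=0x38 blk=14 s=0: MISS | VC []
  [1] addr=0x2a blk=10 s=0: MISS | VC [14]
  [2] addr=0x28 blk=10 s=0: L1-HIT | VC [14]
  [3] addr=0x39 blk=14 s=0: VC-HIT | VC [10]
  [4] addr=0x18 blk=6 s=0: MISS | VC [10, 14]
  [5] addr=0x29 blk=10 s=0: VC-HIT | VC [6, 14]
  [6] addr=0x2b blk=10 s=0: L1-HIT | VC [6, 14]
  [7] addr=0x39 blk=14 s=0: VC-HIT | VC [6, 10]
  [8] addr=0x19 blk=6 s=0: VC-HIT | VC [14, 10]
  [9] addr=0x38 blk=14 s=0: VC-HIT | VC [6, 10]
  [10] addr=0x2a blk=10 s=0: VC-HIT | VC [6, 14]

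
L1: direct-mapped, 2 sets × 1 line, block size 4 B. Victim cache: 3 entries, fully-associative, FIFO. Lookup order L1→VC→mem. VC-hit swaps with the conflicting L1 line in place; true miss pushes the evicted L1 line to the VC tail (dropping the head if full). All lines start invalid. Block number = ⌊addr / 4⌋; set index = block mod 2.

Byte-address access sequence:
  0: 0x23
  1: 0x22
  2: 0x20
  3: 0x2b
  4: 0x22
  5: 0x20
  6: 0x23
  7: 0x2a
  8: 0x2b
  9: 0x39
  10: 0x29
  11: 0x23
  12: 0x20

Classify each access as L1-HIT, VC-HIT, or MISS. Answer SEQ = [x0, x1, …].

SEQ = [MISS, L1-HIT, L1-HIT, MISS, VC-HIT, L1-HIT, L1-HIT, VC-HIT, L1-HIT, MISS, VC-HIT, VC-HIT, L1-HIT]

  [0] addr=0x23 blk=8 s=0: MISS | VC []
  [1] addr=0x22 blk=8 s=0: L1-HIT | VC []
  [2] addr=0x20 blk=8 s=0: L1-HIT | VC []
  [3] addr=0x2b blk=10 s=0: MISS | VC [8]
  [4] addr=0x22 blk=8 s=0: VC-HIT | VC [10]
  [5] addr=0x20 blk=8 s=0: L1-HIT | VC [10]
  [6] addr=0x23 blk=8 s=0: L1-HIT | VC [10]
  [7] addr=0x2a blk=10 s=0: VC-HIT | VC [8]
  [8] addr=0x2b blk=10 s=0: L1-HIT | VC [8]
  [9] addr=0x39 blk=14 s=0: MISS | VC [8, 10]
  [10] addr=0x29 blk=10 s=0: VC-HIT | VC [8, 14]
  [11] addr=0x23 blk=8 s=0: VC-HIT | VC [10, 14]
  [12] addr=0x20 blk=8 s=0: L1-HIT | VC [10, 14]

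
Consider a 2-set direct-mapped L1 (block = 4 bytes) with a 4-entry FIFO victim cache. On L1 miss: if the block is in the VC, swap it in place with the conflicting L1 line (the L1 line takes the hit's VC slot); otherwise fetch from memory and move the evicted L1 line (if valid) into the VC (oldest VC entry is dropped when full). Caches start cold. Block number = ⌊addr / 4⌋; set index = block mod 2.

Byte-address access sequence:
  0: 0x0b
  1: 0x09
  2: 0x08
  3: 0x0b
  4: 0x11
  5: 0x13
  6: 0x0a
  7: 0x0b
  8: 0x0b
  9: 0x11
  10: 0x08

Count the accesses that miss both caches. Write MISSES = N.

  [0] addr=0xb blk=2 s=0: MISS | VC []
  [1] addr=0x9 blk=2 s=0: L1-HIT | VC []
  [2] addr=0x8 blk=2 s=0: L1-HIT | VC []
  [3] addr=0xb blk=2 s=0: L1-HIT | VC []
  [4] addr=0x11 blk=4 s=0: MISS | VC [2]
  [5] addr=0x13 blk=4 s=0: L1-HIT | VC [2]
  [6] addr=0xa blk=2 s=0: VC-HIT | VC [4]
  [7] addr=0xb blk=2 s=0: L1-HIT | VC [4]
  [8] addr=0xb blk=2 s=0: L1-HIT | VC [4]
  [9] addr=0x11 blk=4 s=0: VC-HIT | VC [2]
  [10] addr=0x8 blk=2 s=0: VC-HIT | VC [4]

MISSES = 2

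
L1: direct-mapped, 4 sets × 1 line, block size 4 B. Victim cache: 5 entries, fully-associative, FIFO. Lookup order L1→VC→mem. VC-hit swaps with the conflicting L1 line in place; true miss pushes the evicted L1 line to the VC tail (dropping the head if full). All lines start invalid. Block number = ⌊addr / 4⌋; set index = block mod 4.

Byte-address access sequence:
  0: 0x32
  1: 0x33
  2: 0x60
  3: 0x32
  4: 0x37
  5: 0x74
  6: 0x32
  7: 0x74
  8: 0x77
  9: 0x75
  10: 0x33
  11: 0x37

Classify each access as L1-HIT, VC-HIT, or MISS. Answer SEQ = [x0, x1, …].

  [0] addr=0x32 blk=12 s=0: MISS | VC []
  [1] addr=0x33 blk=12 s=0: L1-HIT | VC []
  [2] addr=0x60 blk=24 s=0: MISS | VC [12]
  [3] addr=0x32 blk=12 s=0: VC-HIT | VC [24]
  [4] addr=0x37 blk=13 s=1: MISS | VC [24]
  [5] addr=0x74 blk=29 s=1: MISS | VC [24, 13]
  [6] addr=0x32 blk=12 s=0: L1-HIT | VC [24, 13]
  [7] addr=0x74 blk=29 s=1: L1-HIT | VC [24, 13]
  [8] addr=0x77 blk=29 s=1: L1-HIT | VC [24, 13]
  [9] addr=0x75 blk=29 s=1: L1-HIT | VC [24, 13]
  [10] addr=0x33 blk=12 s=0: L1-HIT | VC [24, 13]
  [11] addr=0x37 blk=13 s=1: VC-HIT | VC [24, 29]

SEQ = [MISS, L1-HIT, MISS, VC-HIT, MISS, MISS, L1-HIT, L1-HIT, L1-HIT, L1-HIT, L1-HIT, VC-HIT]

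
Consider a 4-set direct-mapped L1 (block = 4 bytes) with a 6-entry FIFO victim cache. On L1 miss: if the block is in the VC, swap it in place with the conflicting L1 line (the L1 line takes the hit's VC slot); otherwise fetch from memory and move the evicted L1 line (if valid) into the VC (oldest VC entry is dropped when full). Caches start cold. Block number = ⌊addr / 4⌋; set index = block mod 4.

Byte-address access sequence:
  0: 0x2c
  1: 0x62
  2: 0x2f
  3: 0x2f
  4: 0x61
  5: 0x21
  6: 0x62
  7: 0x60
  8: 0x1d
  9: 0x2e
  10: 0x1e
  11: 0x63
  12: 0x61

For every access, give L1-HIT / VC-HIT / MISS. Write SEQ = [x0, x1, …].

SEQ = [MISS, MISS, L1-HIT, L1-HIT, L1-HIT, MISS, VC-HIT, L1-HIT, MISS, VC-HIT, VC-HIT, L1-HIT, L1-HIT]

  [0] addr=0x2c blk=11 s=3: MISS | VC []
  [1] addr=0x62 blk=24 s=0: MISS | VC []
  [2] addr=0x2f blk=11 s=3: L1-HIT | VC []
  [3] addr=0x2f blk=11 s=3: L1-HIT | VC []
  [4] addr=0x61 blk=24 s=0: L1-HIT | VC []
  [5] addr=0x21 blk=8 s=0: MISS | VC [24]
  [6] addr=0x62 blk=24 s=0: VC-HIT | VC [8]
  [7] addr=0x60 blk=24 s=0: L1-HIT | VC [8]
  [8] addr=0x1d blk=7 s=3: MISS | VC [8, 11]
  [9] addr=0x2e blk=11 s=3: VC-HIT | VC [8, 7]
  [10] addr=0x1e blk=7 s=3: VC-HIT | VC [8, 11]
  [11] addr=0x63 blk=24 s=0: L1-HIT | VC [8, 11]
  [12] addr=0x61 blk=24 s=0: L1-HIT | VC [8, 11]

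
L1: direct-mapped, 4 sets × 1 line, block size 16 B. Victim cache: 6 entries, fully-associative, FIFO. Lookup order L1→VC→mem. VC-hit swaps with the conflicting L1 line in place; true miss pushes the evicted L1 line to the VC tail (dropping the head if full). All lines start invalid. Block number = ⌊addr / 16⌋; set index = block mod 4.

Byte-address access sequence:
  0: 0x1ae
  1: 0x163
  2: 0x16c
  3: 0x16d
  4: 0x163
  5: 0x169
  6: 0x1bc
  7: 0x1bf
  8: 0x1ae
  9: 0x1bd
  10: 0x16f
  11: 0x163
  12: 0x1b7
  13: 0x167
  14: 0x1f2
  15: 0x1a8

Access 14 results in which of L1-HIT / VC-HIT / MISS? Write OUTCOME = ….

0: 0x1ae (blk 26, set 2) → MISS  vc=[]
1: 0x163 (blk 22, set 2) → MISS  vc=[26]
2: 0x16c (blk 22, set 2) → L1-HIT  vc=[26]
3: 0x16d (blk 22, set 2) → L1-HIT  vc=[26]
4: 0x163 (blk 22, set 2) → L1-HIT  vc=[26]
5: 0x169 (blk 22, set 2) → L1-HIT  vc=[26]
6: 0x1bc (blk 27, set 3) → MISS  vc=[26]
7: 0x1bf (blk 27, set 3) → L1-HIT  vc=[26]
8: 0x1ae (blk 26, set 2) → VC-HIT  vc=[22]
9: 0x1bd (blk 27, set 3) → L1-HIT  vc=[22]
10: 0x16f (blk 22, set 2) → VC-HIT  vc=[26]
11: 0x163 (blk 22, set 2) → L1-HIT  vc=[26]
12: 0x1b7 (blk 27, set 3) → L1-HIT  vc=[26]
13: 0x167 (blk 22, set 2) → L1-HIT  vc=[26]
14: 0x1f2 (blk 31, set 3) → MISS  vc=[26, 27]
15: 0x1a8 (blk 26, set 2) → VC-HIT  vc=[22, 27]

OUTCOME = MISS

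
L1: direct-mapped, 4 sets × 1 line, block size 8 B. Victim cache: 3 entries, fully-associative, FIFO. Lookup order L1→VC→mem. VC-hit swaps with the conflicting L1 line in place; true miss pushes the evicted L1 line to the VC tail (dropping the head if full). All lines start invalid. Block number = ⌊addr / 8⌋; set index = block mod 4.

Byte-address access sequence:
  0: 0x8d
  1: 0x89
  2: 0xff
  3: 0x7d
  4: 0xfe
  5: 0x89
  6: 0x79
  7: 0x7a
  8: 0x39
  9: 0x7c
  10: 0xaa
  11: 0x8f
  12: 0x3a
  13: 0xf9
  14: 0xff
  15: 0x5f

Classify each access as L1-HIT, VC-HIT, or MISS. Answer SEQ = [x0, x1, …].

SEQ = [MISS, L1-HIT, MISS, MISS, VC-HIT, L1-HIT, VC-HIT, L1-HIT, MISS, VC-HIT, MISS, VC-HIT, VC-HIT, VC-HIT, L1-HIT, MISS]

  [0] addr=0x8d blk=17 s=1: MISS | VC []
  [1] addr=0x89 blk=17 s=1: L1-HIT | VC []
  [2] addr=0xff blk=31 s=3: MISS | VC []
  [3] addr=0x7d blk=15 s=3: MISS | VC [31]
  [4] addr=0xfe blk=31 s=3: VC-HIT | VC [15]
  [5] addr=0x89 blk=17 s=1: L1-HIT | VC [15]
  [6] addr=0x79 blk=15 s=3: VC-HIT | VC [31]
  [7] addr=0x7a blk=15 s=3: L1-HIT | VC [31]
  [8] addr=0x39 blk=7 s=3: MISS | VC [31, 15]
  [9] addr=0x7c blk=15 s=3: VC-HIT | VC [31, 7]
  [10] addr=0xaa blk=21 s=1: MISS | VC [31, 7, 17]
  [11] addr=0x8f blk=17 s=1: VC-HIT | VC [31, 7, 21]
  [12] addr=0x3a blk=7 s=3: VC-HIT | VC [31, 15, 21]
  [13] addr=0xf9 blk=31 s=3: VC-HIT | VC [7, 15, 21]
  [14] addr=0xff blk=31 s=3: L1-HIT | VC [7, 15, 21]
  [15] addr=0x5f blk=11 s=3: MISS | VC [15, 21, 31]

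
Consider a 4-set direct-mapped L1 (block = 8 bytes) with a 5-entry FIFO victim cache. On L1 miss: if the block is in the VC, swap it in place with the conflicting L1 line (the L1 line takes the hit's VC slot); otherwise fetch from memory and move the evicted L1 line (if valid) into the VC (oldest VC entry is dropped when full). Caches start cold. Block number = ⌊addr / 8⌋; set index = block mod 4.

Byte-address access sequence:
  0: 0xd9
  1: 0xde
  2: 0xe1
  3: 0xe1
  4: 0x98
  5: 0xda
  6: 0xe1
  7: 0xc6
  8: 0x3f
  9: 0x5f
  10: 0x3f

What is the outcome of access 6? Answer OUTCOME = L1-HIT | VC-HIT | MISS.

OUTCOME = L1-HIT

0: 0xd9 (blk 27, set 3) → MISS  vc=[]
1: 0xde (blk 27, set 3) → L1-HIT  vc=[]
2: 0xe1 (blk 28, set 0) → MISS  vc=[]
3: 0xe1 (blk 28, set 0) → L1-HIT  vc=[]
4: 0x98 (blk 19, set 3) → MISS  vc=[27]
5: 0xda (blk 27, set 3) → VC-HIT  vc=[19]
6: 0xe1 (blk 28, set 0) → L1-HIT  vc=[19]
7: 0xc6 (blk 24, set 0) → MISS  vc=[19, 28]
8: 0x3f (blk 7, set 3) → MISS  vc=[19, 28, 27]
9: 0x5f (blk 11, set 3) → MISS  vc=[19, 28, 27, 7]
10: 0x3f (blk 7, set 3) → VC-HIT  vc=[19, 28, 27, 11]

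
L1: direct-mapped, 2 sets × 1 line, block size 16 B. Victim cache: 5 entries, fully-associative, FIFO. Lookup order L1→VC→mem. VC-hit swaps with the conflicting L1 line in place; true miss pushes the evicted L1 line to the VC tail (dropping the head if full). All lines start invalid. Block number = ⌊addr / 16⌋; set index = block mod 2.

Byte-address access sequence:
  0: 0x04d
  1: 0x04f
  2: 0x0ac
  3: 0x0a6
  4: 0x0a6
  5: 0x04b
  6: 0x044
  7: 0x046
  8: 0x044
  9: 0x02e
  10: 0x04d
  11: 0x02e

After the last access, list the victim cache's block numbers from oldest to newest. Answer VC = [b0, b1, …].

#0 0x4d→b4/s0 MISS; vc=[]
#1 0x4f→b4/s0 L1-HIT; vc=[]
#2 0xac→b10/s0 MISS; vc=[4]
#3 0xa6→b10/s0 L1-HIT; vc=[4]
#4 0xa6→b10/s0 L1-HIT; vc=[4]
#5 0x4b→b4/s0 VC-HIT; vc=[10]
#6 0x44→b4/s0 L1-HIT; vc=[10]
#7 0x46→b4/s0 L1-HIT; vc=[10]
#8 0x44→b4/s0 L1-HIT; vc=[10]
#9 0x2e→b2/s0 MISS; vc=[10,4]
#10 0x4d→b4/s0 VC-HIT; vc=[10,2]
#11 0x2e→b2/s0 VC-HIT; vc=[10,4]

VC = [10, 4]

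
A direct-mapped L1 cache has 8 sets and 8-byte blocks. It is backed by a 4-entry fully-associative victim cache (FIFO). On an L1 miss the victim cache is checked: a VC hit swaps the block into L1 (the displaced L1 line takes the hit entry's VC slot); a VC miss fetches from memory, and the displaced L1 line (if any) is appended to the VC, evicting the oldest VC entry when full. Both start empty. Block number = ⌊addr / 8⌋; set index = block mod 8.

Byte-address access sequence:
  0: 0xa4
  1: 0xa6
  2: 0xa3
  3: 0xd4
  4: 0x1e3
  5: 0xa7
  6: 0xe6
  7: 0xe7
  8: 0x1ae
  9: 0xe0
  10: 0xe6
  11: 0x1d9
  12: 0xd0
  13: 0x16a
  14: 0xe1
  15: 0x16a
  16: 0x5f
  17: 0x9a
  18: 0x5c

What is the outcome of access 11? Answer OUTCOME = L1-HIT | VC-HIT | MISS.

0: 0xa4 (blk 20, set 4) → MISS  vc=[]
1: 0xa6 (blk 20, set 4) → L1-HIT  vc=[]
2: 0xa3 (blk 20, set 4) → L1-HIT  vc=[]
3: 0xd4 (blk 26, set 2) → MISS  vc=[]
4: 0x1e3 (blk 60, set 4) → MISS  vc=[20]
5: 0xa7 (blk 20, set 4) → VC-HIT  vc=[60]
6: 0xe6 (blk 28, set 4) → MISS  vc=[60, 20]
7: 0xe7 (blk 28, set 4) → L1-HIT  vc=[60, 20]
8: 0x1ae (blk 53, set 5) → MISS  vc=[60, 20]
9: 0xe0 (blk 28, set 4) → L1-HIT  vc=[60, 20]
10: 0xe6 (blk 28, set 4) → L1-HIT  vc=[60, 20]
11: 0x1d9 (blk 59, set 3) → MISS  vc=[60, 20]
12: 0xd0 (blk 26, set 2) → L1-HIT  vc=[60, 20]
13: 0x16a (blk 45, set 5) → MISS  vc=[60, 20, 53]
14: 0xe1 (blk 28, set 4) → L1-HIT  vc=[60, 20, 53]
15: 0x16a (blk 45, set 5) → L1-HIT  vc=[60, 20, 53]
16: 0x5f (blk 11, set 3) → MISS  vc=[60, 20, 53, 59]
17: 0x9a (blk 19, set 3) → MISS  vc=[20, 53, 59, 11]
18: 0x5c (blk 11, set 3) → VC-HIT  vc=[20, 53, 59, 19]

OUTCOME = MISS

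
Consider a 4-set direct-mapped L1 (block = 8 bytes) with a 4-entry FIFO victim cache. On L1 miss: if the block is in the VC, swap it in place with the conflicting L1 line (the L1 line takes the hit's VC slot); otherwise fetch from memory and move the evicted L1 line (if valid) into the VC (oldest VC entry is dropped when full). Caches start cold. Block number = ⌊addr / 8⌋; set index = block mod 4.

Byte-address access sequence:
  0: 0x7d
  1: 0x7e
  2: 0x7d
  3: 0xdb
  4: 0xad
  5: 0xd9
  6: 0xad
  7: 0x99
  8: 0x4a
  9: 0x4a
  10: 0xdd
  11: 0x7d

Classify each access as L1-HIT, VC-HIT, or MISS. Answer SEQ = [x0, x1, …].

  [0] addr=0x7d blk=15 s=3: MISS | VC []
  [1] addr=0x7e blk=15 s=3: L1-HIT | VC []
  [2] addr=0x7d blk=15 s=3: L1-HIT | VC []
  [3] addr=0xdb blk=27 s=3: MISS | VC [15]
  [4] addr=0xad blk=21 s=1: MISS | VC [15]
  [5] addr=0xd9 blk=27 s=3: L1-HIT | VC [15]
  [6] addr=0xad blk=21 s=1: L1-HIT | VC [15]
  [7] addr=0x99 blk=19 s=3: MISS | VC [15, 27]
  [8] addr=0x4a blk=9 s=1: MISS | VC [15, 27, 21]
  [9] addr=0x4a blk=9 s=1: L1-HIT | VC [15, 27, 21]
  [10] addr=0xdd blk=27 s=3: VC-HIT | VC [15, 19, 21]
  [11] addr=0x7d blk=15 s=3: VC-HIT | VC [27, 19, 21]

SEQ = [MISS, L1-HIT, L1-HIT, MISS, MISS, L1-HIT, L1-HIT, MISS, MISS, L1-HIT, VC-HIT, VC-HIT]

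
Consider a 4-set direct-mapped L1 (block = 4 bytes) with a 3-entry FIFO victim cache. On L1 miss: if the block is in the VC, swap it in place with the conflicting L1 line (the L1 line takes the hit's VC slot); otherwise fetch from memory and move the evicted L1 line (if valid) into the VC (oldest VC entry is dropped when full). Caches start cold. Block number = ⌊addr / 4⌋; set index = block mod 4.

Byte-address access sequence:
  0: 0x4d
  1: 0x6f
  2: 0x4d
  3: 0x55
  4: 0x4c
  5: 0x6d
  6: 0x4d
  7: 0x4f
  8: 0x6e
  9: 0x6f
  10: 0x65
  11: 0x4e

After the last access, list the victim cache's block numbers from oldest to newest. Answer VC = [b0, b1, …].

VC = [27, 21]

0: 0x4d (blk 19, set 3) → MISS  vc=[]
1: 0x6f (blk 27, set 3) → MISS  vc=[19]
2: 0x4d (blk 19, set 3) → VC-HIT  vc=[27]
3: 0x55 (blk 21, set 1) → MISS  vc=[27]
4: 0x4c (blk 19, set 3) → L1-HIT  vc=[27]
5: 0x6d (blk 27, set 3) → VC-HIT  vc=[19]
6: 0x4d (blk 19, set 3) → VC-HIT  vc=[27]
7: 0x4f (blk 19, set 3) → L1-HIT  vc=[27]
8: 0x6e (blk 27, set 3) → VC-HIT  vc=[19]
9: 0x6f (blk 27, set 3) → L1-HIT  vc=[19]
10: 0x65 (blk 25, set 1) → MISS  vc=[19, 21]
11: 0x4e (blk 19, set 3) → VC-HIT  vc=[27, 21]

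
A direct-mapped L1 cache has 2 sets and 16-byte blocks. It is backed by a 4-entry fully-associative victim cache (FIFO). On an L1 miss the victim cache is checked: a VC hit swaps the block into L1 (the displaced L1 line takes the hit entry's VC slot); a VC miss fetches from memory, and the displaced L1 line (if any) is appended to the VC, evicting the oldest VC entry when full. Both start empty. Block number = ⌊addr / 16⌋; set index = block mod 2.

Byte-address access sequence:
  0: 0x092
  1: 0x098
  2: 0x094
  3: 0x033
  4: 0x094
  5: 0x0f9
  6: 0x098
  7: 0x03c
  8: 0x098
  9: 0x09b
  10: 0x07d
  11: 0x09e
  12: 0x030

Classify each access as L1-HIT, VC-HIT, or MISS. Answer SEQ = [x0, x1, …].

#0 0x92→b9/s1 MISS; vc=[]
#1 0x98→b9/s1 L1-HIT; vc=[]
#2 0x94→b9/s1 L1-HIT; vc=[]
#3 0x33→b3/s1 MISS; vc=[9]
#4 0x94→b9/s1 VC-HIT; vc=[3]
#5 0xf9→b15/s1 MISS; vc=[3,9]
#6 0x98→b9/s1 VC-HIT; vc=[3,15]
#7 0x3c→b3/s1 VC-HIT; vc=[9,15]
#8 0x98→b9/s1 VC-HIT; vc=[3,15]
#9 0x9b→b9/s1 L1-HIT; vc=[3,15]
#10 0x7d→b7/s1 MISS; vc=[3,15,9]
#11 0x9e→b9/s1 VC-HIT; vc=[3,15,7]
#12 0x30→b3/s1 VC-HIT; vc=[9,15,7]

SEQ = [MISS, L1-HIT, L1-HIT, MISS, VC-HIT, MISS, VC-HIT, VC-HIT, VC-HIT, L1-HIT, MISS, VC-HIT, VC-HIT]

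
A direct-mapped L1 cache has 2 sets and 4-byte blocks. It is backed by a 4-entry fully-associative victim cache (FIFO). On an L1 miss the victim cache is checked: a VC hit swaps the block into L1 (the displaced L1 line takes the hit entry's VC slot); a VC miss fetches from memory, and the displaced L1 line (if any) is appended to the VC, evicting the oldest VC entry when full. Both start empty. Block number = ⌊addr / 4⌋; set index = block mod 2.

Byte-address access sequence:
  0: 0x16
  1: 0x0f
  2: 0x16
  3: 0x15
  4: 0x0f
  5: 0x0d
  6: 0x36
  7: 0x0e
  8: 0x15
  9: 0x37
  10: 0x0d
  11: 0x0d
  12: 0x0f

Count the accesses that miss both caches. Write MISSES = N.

  [0] addr=0x16 blk=5 s=1: MISS | VC []
  [1] addr=0xf blk=3 s=1: MISS | VC [5]
  [2] addr=0x16 blk=5 s=1: VC-HIT | VC [3]
  [3] addr=0x15 blk=5 s=1: L1-HIT | VC [3]
  [4] addr=0xf blk=3 s=1: VC-HIT | VC [5]
  [5] addr=0xd blk=3 s=1: L1-HIT | VC [5]
  [6] addr=0x36 blk=13 s=1: MISS | VC [5, 3]
  [7] addr=0xe blk=3 s=1: VC-HIT | VC [5, 13]
  [8] addr=0x15 blk=5 s=1: VC-HIT | VC [3, 13]
  [9] addr=0x37 blk=13 s=1: VC-HIT | VC [3, 5]
  [10] addr=0xd blk=3 s=1: VC-HIT | VC [13, 5]
  [11] addr=0xd blk=3 s=1: L1-HIT | VC [13, 5]
  [12] addr=0xf blk=3 s=1: L1-HIT | VC [13, 5]

MISSES = 3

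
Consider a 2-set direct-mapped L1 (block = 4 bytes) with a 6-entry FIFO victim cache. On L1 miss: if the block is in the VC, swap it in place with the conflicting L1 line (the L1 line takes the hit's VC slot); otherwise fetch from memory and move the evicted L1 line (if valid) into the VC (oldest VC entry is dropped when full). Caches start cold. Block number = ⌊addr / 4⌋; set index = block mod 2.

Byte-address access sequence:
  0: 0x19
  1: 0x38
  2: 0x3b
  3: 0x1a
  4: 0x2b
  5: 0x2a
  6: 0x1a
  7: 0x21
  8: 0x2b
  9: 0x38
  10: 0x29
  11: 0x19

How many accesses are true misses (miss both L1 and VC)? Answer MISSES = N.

MISSES = 4

#0 0x19→b6/s0 MISS; vc=[]
#1 0x38→b14/s0 MISS; vc=[6]
#2 0x3b→b14/s0 L1-HIT; vc=[6]
#3 0x1a→b6/s0 VC-HIT; vc=[14]
#4 0x2b→b10/s0 MISS; vc=[14,6]
#5 0x2a→b10/s0 L1-HIT; vc=[14,6]
#6 0x1a→b6/s0 VC-HIT; vc=[14,10]
#7 0x21→b8/s0 MISS; vc=[14,10,6]
#8 0x2b→b10/s0 VC-HIT; vc=[14,8,6]
#9 0x38→b14/s0 VC-HIT; vc=[10,8,6]
#10 0x29→b10/s0 VC-HIT; vc=[14,8,6]
#11 0x19→b6/s0 VC-HIT; vc=[14,8,10]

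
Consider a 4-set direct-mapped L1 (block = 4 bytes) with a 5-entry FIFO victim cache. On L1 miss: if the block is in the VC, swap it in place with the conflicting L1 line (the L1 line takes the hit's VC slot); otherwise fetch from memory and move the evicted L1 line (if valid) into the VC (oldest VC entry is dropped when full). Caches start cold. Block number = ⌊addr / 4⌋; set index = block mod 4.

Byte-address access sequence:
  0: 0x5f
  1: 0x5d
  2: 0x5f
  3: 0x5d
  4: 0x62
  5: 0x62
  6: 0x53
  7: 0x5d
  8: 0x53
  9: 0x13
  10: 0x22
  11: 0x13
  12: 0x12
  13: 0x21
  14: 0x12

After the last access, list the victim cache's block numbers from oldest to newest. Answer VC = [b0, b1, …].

#0 0x5f→b23/s3 MISS; vc=[]
#1 0x5d→b23/s3 L1-HIT; vc=[]
#2 0x5f→b23/s3 L1-HIT; vc=[]
#3 0x5d→b23/s3 L1-HIT; vc=[]
#4 0x62→b24/s0 MISS; vc=[]
#5 0x62→b24/s0 L1-HIT; vc=[]
#6 0x53→b20/s0 MISS; vc=[24]
#7 0x5d→b23/s3 L1-HIT; vc=[24]
#8 0x53→b20/s0 L1-HIT; vc=[24]
#9 0x13→b4/s0 MISS; vc=[24,20]
#10 0x22→b8/s0 MISS; vc=[24,20,4]
#11 0x13→b4/s0 VC-HIT; vc=[24,20,8]
#12 0x12→b4/s0 L1-HIT; vc=[24,20,8]
#13 0x21→b8/s0 VC-HIT; vc=[24,20,4]
#14 0x12→b4/s0 VC-HIT; vc=[24,20,8]

VC = [24, 20, 8]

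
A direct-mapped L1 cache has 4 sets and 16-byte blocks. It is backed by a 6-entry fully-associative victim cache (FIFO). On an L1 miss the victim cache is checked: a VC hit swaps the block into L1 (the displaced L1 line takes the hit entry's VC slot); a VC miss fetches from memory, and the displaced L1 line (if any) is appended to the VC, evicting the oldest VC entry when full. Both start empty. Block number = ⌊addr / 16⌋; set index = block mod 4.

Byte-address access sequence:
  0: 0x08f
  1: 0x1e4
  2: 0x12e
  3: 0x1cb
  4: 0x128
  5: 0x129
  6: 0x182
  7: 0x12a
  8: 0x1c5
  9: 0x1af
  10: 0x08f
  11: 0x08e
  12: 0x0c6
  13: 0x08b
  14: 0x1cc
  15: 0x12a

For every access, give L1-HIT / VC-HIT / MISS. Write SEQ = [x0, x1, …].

SEQ = [MISS, MISS, MISS, MISS, L1-HIT, L1-HIT, MISS, L1-HIT, VC-HIT, MISS, VC-HIT, L1-HIT, MISS, VC-HIT, VC-HIT, VC-HIT]

  [0] addr=0x8f blk=8 s=0: MISS | VC []
  [1] addr=0x1e4 blk=30 s=2: MISS | VC []
  [2] addr=0x12e blk=18 s=2: MISS | VC [30]
  [3] addr=0x1cb blk=28 s=0: MISS | VC [30, 8]
  [4] addr=0x128 blk=18 s=2: L1-HIT | VC [30, 8]
  [5] addr=0x129 blk=18 s=2: L1-HIT | VC [30, 8]
  [6] addr=0x182 blk=24 s=0: MISS | VC [30, 8, 28]
  [7] addr=0x12a blk=18 s=2: L1-HIT | VC [30, 8, 28]
  [8] addr=0x1c5 blk=28 s=0: VC-HIT | VC [30, 8, 24]
  [9] addr=0x1af blk=26 s=2: MISS | VC [30, 8, 24, 18]
  [10] addr=0x8f blk=8 s=0: VC-HIT | VC [30, 28, 24, 18]
  [11] addr=0x8e blk=8 s=0: L1-HIT | VC [30, 28, 24, 18]
  [12] addr=0xc6 blk=12 s=0: MISS | VC [30, 28, 24, 18, 8]
  [13] addr=0x8b blk=8 s=0: VC-HIT | VC [30, 28, 24, 18, 12]
  [14] addr=0x1cc blk=28 s=0: VC-HIT | VC [30, 8, 24, 18, 12]
  [15] addr=0x12a blk=18 s=2: VC-HIT | VC [30, 8, 24, 26, 12]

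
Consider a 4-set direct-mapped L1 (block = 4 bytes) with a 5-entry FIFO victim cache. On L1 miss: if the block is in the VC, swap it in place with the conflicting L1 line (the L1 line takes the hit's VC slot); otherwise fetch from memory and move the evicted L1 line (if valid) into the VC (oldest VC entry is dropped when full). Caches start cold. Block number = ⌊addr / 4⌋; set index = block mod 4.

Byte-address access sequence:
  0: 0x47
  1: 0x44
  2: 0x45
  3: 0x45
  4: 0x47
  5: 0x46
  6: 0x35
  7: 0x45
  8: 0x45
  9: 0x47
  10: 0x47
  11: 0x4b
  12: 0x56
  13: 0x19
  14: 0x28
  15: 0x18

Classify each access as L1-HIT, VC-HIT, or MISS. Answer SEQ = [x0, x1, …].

  [0] addr=0x47 blk=17 s=1: MISS | VC []
  [1] addr=0x44 blk=17 s=1: L1-HIT | VC []
  [2] addr=0x45 blk=17 s=1: L1-HIT | VC []
  [3] addr=0x45 blk=17 s=1: L1-HIT | VC []
  [4] addr=0x47 blk=17 s=1: L1-HIT | VC []
  [5] addr=0x46 blk=17 s=1: L1-HIT | VC []
  [6] addr=0x35 blk=13 s=1: MISS | VC [17]
  [7] addr=0x45 blk=17 s=1: VC-HIT | VC [13]
  [8] addr=0x45 blk=17 s=1: L1-HIT | VC [13]
  [9] addr=0x47 blk=17 s=1: L1-HIT | VC [13]
  [10] addr=0x47 blk=17 s=1: L1-HIT | VC [13]
  [11] addr=0x4b blk=18 s=2: MISS | VC [13]
  [12] addr=0x56 blk=21 s=1: MISS | VC [13, 17]
  [13] addr=0x19 blk=6 s=2: MISS | VC [13, 17, 18]
  [14] addr=0x28 blk=10 s=2: MISS | VC [13, 17, 18, 6]
  [15] addr=0x18 blk=6 s=2: VC-HIT | VC [13, 17, 18, 10]

SEQ = [MISS, L1-HIT, L1-HIT, L1-HIT, L1-HIT, L1-HIT, MISS, VC-HIT, L1-HIT, L1-HIT, L1-HIT, MISS, MISS, MISS, MISS, VC-HIT]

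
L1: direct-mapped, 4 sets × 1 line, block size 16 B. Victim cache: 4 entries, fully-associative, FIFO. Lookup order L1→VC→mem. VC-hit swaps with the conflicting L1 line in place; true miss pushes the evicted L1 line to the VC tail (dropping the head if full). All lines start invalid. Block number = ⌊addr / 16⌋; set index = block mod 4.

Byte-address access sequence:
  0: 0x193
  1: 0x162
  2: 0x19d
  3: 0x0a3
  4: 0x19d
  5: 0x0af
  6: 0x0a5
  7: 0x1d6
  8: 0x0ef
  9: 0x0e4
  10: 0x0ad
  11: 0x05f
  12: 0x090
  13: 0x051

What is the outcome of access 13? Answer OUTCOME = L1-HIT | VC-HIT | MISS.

  [0] addr=0x193 blk=25 s=1: MISS | VC []
  [1] addr=0x162 blk=22 s=2: MISS | VC []
  [2] addr=0x19d blk=25 s=1: L1-HIT | VC []
  [3] addr=0xa3 blk=10 s=2: MISS | VC [22]
  [4] addr=0x19d blk=25 s=1: L1-HIT | VC [22]
  [5] addr=0xaf blk=10 s=2: L1-HIT | VC [22]
  [6] addr=0xa5 blk=10 s=2: L1-HIT | VC [22]
  [7] addr=0x1d6 blk=29 s=1: MISS | VC [22, 25]
  [8] addr=0xef blk=14 s=2: MISS | VC [22, 25, 10]
  [9] addr=0xe4 blk=14 s=2: L1-HIT | VC [22, 25, 10]
  [10] addr=0xad blk=10 s=2: VC-HIT | VC [22, 25, 14]
  [11] addr=0x5f blk=5 s=1: MISS | VC [22, 25, 14, 29]
  [12] addr=0x90 blk=9 s=1: MISS | VC [25, 14, 29, 5]
  [13] addr=0x51 blk=5 s=1: VC-HIT | VC [25, 14, 29, 9]

OUTCOME = VC-HIT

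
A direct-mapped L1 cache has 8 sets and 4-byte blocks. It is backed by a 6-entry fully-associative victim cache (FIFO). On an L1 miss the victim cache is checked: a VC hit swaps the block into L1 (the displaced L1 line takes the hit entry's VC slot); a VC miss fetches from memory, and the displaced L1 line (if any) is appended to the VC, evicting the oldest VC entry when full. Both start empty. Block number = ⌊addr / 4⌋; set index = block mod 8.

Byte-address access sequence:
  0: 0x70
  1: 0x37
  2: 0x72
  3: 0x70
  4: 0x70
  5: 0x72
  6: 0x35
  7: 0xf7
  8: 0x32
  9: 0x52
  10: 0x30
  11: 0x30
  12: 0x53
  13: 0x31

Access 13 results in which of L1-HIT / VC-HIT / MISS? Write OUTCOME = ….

OUTCOME = VC-HIT

0: 0x70 (blk 28, set 4) → MISS  vc=[]
1: 0x37 (blk 13, set 5) → MISS  vc=[]
2: 0x72 (blk 28, set 4) → L1-HIT  vc=[]
3: 0x70 (blk 28, set 4) → L1-HIT  vc=[]
4: 0x70 (blk 28, set 4) → L1-HIT  vc=[]
5: 0x72 (blk 28, set 4) → L1-HIT  vc=[]
6: 0x35 (blk 13, set 5) → L1-HIT  vc=[]
7: 0xf7 (blk 61, set 5) → MISS  vc=[13]
8: 0x32 (blk 12, set 4) → MISS  vc=[13, 28]
9: 0x52 (blk 20, set 4) → MISS  vc=[13, 28, 12]
10: 0x30 (blk 12, set 4) → VC-HIT  vc=[13, 28, 20]
11: 0x30 (blk 12, set 4) → L1-HIT  vc=[13, 28, 20]
12: 0x53 (blk 20, set 4) → VC-HIT  vc=[13, 28, 12]
13: 0x31 (blk 12, set 4) → VC-HIT  vc=[13, 28, 20]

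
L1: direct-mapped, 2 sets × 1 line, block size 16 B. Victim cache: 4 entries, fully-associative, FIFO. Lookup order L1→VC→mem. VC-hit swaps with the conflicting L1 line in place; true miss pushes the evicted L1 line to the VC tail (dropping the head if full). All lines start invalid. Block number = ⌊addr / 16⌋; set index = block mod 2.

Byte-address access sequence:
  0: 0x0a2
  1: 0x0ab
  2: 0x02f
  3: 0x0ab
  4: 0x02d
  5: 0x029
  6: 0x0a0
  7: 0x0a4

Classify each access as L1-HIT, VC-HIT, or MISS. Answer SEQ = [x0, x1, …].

SEQ = [MISS, L1-HIT, MISS, VC-HIT, VC-HIT, L1-HIT, VC-HIT, L1-HIT]

#0 0xa2→b10/s0 MISS; vc=[]
#1 0xab→b10/s0 L1-HIT; vc=[]
#2 0x2f→b2/s0 MISS; vc=[10]
#3 0xab→b10/s0 VC-HIT; vc=[2]
#4 0x2d→b2/s0 VC-HIT; vc=[10]
#5 0x29→b2/s0 L1-HIT; vc=[10]
#6 0xa0→b10/s0 VC-HIT; vc=[2]
#7 0xa4→b10/s0 L1-HIT; vc=[2]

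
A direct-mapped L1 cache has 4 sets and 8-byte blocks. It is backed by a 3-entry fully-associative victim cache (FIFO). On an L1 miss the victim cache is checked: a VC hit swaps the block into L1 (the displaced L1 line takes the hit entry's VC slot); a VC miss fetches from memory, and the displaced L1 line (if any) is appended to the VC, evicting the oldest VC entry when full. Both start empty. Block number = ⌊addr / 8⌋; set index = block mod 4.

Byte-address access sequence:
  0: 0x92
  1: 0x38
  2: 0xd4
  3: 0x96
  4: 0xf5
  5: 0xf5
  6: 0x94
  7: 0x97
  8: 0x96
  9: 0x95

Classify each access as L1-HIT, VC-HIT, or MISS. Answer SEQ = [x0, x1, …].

#0 0x92→b18/s2 MISS; vc=[]
#1 0x38→b7/s3 MISS; vc=[]
#2 0xd4→b26/s2 MISS; vc=[18]
#3 0x96→b18/s2 VC-HIT; vc=[26]
#4 0xf5→b30/s2 MISS; vc=[26,18]
#5 0xf5→b30/s2 L1-HIT; vc=[26,18]
#6 0x94→b18/s2 VC-HIT; vc=[26,30]
#7 0x97→b18/s2 L1-HIT; vc=[26,30]
#8 0x96→b18/s2 L1-HIT; vc=[26,30]
#9 0x95→b18/s2 L1-HIT; vc=[26,30]

SEQ = [MISS, MISS, MISS, VC-HIT, MISS, L1-HIT, VC-HIT, L1-HIT, L1-HIT, L1-HIT]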